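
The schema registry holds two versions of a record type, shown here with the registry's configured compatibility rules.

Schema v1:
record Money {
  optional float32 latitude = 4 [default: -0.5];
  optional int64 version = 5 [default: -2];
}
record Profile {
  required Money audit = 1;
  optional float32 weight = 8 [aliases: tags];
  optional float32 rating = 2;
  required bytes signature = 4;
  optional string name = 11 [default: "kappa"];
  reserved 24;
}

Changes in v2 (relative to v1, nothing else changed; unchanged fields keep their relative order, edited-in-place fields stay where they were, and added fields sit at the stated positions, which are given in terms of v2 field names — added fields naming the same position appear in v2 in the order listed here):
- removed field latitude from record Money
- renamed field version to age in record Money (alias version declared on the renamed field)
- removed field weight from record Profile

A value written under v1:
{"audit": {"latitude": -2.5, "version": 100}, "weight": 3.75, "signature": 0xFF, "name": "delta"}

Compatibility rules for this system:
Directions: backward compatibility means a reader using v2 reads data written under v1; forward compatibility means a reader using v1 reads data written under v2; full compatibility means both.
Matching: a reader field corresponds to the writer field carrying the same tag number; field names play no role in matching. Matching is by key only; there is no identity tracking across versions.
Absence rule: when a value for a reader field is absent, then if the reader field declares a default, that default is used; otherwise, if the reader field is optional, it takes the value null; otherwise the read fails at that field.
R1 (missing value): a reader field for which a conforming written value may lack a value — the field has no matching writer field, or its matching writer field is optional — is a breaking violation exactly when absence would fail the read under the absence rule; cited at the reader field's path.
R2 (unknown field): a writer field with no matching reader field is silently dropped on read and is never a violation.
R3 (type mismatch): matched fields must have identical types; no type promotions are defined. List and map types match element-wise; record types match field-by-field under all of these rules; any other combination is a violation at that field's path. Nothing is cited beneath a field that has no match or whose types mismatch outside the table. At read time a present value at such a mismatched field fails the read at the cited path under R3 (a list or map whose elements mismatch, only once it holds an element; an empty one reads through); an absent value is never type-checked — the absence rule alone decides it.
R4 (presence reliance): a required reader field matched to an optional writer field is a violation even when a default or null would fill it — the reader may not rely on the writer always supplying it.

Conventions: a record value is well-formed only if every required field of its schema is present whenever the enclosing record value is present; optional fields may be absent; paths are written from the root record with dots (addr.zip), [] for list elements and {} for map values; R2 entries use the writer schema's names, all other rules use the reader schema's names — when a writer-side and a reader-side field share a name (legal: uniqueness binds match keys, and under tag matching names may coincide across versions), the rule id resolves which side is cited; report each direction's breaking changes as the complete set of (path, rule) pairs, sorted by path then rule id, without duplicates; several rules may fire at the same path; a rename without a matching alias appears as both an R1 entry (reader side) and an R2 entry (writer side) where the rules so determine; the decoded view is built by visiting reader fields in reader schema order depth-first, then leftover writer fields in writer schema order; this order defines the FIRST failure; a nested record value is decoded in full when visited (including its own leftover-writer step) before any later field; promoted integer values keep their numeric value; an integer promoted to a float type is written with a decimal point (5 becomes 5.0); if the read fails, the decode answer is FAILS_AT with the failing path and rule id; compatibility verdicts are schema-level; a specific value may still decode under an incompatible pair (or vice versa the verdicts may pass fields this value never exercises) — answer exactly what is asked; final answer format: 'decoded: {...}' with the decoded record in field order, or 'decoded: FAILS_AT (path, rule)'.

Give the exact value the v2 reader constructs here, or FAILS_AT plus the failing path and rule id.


arrows below run writer -> reader for Profile
decode (reader v2):
  audit.age := 100 (from writer version)
  writer audit.latitude: unknown -> dropped
  rating := null (absent, optional -> null)
  signature := 0xFF
  name := "delta"
  writer weight: unknown -> dropped
  => decoded: {"audit": {"age": 100}, "rating": null, "signature": 0xFF, "name": "delta"}

decoded: {"audit": {"age": 100}, "rating": null, "signature": 0xFF, "name": "delta"}


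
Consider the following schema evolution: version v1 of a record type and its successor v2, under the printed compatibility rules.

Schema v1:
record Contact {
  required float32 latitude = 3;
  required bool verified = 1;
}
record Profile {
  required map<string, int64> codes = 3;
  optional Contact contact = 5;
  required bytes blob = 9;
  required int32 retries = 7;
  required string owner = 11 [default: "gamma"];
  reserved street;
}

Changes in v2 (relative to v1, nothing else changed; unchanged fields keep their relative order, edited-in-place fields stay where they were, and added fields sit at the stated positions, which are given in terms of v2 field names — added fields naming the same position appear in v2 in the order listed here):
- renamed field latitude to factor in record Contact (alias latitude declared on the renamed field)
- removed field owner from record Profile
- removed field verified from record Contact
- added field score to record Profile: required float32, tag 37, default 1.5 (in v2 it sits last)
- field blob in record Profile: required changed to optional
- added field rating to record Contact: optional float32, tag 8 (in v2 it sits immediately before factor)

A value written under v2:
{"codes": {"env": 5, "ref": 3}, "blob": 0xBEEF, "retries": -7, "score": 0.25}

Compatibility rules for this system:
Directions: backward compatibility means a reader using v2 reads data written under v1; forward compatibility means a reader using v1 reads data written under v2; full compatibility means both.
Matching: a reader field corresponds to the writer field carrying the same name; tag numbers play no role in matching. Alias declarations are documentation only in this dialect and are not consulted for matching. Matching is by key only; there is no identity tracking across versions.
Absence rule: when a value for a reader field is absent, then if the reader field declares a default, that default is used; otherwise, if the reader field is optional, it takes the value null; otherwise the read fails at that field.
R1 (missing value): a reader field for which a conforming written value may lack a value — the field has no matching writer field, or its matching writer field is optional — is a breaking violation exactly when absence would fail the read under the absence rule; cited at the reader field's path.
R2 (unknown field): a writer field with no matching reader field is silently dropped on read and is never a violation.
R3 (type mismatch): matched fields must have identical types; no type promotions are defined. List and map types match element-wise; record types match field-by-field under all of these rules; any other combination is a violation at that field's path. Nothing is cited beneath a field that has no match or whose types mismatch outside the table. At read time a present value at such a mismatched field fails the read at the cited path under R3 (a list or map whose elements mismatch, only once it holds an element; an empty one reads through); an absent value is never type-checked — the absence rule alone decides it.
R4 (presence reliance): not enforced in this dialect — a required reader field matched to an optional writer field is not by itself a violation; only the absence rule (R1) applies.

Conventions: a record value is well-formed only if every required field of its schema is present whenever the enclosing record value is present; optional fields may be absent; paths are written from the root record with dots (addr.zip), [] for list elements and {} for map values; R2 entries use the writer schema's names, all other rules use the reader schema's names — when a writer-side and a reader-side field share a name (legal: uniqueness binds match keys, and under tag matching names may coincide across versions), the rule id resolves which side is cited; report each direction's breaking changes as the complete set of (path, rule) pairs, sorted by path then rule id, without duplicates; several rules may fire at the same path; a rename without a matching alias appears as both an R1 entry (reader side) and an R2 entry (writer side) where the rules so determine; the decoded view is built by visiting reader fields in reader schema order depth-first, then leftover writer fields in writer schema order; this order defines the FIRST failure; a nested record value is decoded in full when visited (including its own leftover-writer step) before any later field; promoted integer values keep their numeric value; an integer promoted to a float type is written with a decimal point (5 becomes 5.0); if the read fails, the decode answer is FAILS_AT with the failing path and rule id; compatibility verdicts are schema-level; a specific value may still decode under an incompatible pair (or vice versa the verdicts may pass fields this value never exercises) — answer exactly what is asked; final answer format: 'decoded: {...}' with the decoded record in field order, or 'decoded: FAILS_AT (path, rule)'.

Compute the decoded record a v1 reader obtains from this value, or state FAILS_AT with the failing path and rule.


the writer's type comes first in each Profile pair
decode walk for Profile under reader schema v1:
  codes := {"env": 5, "ref": 3}
  contact := null (absent, optional -> null)
  blob := 0xBEEF
  retries := -7
  owner := "gamma" (absent -> default)
  writer score: unknown -> dropped
  => decoded: {"codes": {"env": 5, "ref": 3}, "contact": null, "blob": 0xBEEF, "retries": -7, "owner": "gamma"}
the rest of the Profile diff is inert for this question:
  renamed field latitude to factor in record Contact (alias latitude declared on the renamed field) -> shifts the Profile verdicts, not this decode
  removed field owner from record Profile -> triggers nothing under the printed rules; the Profile answer is the same either way
  removed field verified from record Contact -> shifts the Profile verdicts, not this decode
  added field rating to record Contact: optional float32, tag 8 (in v2 it sits immediately before factor) -> triggers nothing under the printed rules; the Profile answer is the same either way
  field blob in record Profile: required changed to optional -> shifts the Profile verdicts, not this decode
  added field score to record Profile: required float32, tag 37, default 1.5 (in v2 it sits last) -> triggers nothing under the printed rules; the Profile answer is the same either way

decoded: {"codes": {"env": 5, "ref": 3}, "contact": null, "blob": 0xBEEF, "retries": -7, "owner": "gamma"}


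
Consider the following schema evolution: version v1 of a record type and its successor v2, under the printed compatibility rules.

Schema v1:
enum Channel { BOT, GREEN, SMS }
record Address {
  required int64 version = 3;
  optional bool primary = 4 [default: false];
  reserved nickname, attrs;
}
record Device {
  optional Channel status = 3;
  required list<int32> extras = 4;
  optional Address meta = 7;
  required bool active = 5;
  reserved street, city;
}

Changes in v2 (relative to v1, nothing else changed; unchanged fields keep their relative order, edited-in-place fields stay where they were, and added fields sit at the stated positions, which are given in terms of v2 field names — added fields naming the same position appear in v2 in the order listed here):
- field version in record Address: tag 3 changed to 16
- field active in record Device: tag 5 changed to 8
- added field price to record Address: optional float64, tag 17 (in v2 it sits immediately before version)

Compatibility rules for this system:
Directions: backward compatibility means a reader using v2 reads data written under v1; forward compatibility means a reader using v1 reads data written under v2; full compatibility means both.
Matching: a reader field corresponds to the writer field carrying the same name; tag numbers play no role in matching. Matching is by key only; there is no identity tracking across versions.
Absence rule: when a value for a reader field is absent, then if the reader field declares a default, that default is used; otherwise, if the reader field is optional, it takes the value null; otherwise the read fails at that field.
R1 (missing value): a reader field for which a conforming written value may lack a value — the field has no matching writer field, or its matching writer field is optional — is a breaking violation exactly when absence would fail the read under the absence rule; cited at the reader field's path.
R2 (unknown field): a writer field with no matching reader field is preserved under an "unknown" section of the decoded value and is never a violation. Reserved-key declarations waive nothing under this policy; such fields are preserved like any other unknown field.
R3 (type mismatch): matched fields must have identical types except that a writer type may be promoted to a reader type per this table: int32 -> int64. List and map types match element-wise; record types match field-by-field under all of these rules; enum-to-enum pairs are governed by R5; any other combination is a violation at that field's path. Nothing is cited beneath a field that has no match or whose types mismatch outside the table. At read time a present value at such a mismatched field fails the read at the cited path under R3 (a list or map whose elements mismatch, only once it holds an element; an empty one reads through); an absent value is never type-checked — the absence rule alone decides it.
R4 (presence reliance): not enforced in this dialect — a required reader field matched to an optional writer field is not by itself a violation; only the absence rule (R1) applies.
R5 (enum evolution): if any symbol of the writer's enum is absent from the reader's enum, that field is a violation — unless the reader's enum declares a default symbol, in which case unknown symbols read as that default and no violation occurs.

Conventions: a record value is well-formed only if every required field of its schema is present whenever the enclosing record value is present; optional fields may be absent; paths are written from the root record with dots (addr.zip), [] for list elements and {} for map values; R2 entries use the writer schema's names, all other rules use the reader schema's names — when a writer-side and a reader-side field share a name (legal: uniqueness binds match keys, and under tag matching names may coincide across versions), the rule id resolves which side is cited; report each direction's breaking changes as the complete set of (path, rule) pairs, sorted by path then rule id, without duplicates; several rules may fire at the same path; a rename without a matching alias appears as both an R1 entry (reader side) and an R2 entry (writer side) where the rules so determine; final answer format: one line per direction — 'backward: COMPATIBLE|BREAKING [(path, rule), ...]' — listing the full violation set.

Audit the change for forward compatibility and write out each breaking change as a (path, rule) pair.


arrows below run writer -> reader for Device
forward for Device (reader v1, writer v2):
  status <- status (Channel -> Channel, writer optional)
  extras <- extras (list<int32> -> list<int32>, writer required)
  meta <- meta (Address -> Address, writer optional)
  active <- active (bool -> bool, writer required)
  meta.version <- meta.version (int64 -> int64, writer required)
  meta.primary <- meta.primary (bool -> bool, writer optional)
  leftover writer field: meta.price
  => no violations; forward on Device: COMPATIBLE
diffs on Device not affecting the asked answer:
  field version in record Address: tag 3 changed to 16 -> fires no rule on Device, leaving the asked answer as it is
  field active in record Device: tag 5 changed to 8 -> fires no rule on Device, leaving the asked answer as it is
  added field price to record Address: optional float64, tag 17 (in v2 it sits immediately before version) -> fires no rule on Device, leaving the asked answer as it is

forward: COMPATIBLE []


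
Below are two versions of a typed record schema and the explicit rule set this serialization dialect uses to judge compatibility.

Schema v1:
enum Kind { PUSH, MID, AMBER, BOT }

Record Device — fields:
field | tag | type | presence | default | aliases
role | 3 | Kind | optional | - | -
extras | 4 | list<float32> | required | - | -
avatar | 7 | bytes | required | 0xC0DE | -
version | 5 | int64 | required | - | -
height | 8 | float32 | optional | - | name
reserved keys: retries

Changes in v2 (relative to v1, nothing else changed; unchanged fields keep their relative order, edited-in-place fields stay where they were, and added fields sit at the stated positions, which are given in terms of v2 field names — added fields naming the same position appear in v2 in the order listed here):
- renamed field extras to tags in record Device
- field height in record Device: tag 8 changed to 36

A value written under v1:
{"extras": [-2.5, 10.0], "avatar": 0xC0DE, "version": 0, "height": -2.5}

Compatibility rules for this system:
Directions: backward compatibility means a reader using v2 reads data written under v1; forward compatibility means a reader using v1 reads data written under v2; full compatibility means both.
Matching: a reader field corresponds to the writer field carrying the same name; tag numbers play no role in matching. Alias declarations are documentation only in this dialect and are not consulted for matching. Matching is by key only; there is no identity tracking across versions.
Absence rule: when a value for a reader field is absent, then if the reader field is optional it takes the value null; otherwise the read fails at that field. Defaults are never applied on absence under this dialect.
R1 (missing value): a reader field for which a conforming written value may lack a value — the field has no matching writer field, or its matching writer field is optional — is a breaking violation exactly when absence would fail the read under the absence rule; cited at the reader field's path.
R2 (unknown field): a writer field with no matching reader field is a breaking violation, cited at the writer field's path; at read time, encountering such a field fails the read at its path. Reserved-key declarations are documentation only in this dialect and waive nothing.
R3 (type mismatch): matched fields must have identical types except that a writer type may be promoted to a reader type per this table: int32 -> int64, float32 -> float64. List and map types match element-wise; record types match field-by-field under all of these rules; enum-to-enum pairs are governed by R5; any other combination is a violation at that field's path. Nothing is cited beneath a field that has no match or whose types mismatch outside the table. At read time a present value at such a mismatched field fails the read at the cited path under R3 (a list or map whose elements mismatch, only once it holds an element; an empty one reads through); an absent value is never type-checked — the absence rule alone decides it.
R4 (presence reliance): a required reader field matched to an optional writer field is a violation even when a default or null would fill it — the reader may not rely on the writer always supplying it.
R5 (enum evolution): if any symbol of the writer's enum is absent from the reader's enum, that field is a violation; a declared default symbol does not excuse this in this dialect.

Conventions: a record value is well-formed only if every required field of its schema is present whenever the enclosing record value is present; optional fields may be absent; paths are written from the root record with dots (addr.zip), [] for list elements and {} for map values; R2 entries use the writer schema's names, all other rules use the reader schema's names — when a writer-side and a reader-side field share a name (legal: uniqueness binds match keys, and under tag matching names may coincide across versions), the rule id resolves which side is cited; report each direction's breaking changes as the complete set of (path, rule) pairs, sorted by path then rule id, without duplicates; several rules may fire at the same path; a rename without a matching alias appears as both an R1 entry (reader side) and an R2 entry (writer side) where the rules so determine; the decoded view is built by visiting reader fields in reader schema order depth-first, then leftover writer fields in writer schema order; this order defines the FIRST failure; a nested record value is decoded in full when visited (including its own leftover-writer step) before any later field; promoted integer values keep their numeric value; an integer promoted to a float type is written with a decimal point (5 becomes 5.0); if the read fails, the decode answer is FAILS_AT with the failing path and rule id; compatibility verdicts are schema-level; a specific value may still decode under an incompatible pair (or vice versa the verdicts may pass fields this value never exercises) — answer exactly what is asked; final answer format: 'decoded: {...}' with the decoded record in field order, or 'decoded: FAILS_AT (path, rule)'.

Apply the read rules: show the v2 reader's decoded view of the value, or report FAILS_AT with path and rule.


decoded: FAILS_AT (tags, R1)

each type pair in Device: writer, then reader
decoding the Device value with the v2 reader:
  role := null (not supplied -> null)
  read fails at tags under R1 (no fill)
  => FAILS_AT (tags, R1)
checking off the Device differences that do not matter here:
  field height in record Device: tag 8 changed to 36 -> fires no rule on Device under this dialect and leaves the result unchanged


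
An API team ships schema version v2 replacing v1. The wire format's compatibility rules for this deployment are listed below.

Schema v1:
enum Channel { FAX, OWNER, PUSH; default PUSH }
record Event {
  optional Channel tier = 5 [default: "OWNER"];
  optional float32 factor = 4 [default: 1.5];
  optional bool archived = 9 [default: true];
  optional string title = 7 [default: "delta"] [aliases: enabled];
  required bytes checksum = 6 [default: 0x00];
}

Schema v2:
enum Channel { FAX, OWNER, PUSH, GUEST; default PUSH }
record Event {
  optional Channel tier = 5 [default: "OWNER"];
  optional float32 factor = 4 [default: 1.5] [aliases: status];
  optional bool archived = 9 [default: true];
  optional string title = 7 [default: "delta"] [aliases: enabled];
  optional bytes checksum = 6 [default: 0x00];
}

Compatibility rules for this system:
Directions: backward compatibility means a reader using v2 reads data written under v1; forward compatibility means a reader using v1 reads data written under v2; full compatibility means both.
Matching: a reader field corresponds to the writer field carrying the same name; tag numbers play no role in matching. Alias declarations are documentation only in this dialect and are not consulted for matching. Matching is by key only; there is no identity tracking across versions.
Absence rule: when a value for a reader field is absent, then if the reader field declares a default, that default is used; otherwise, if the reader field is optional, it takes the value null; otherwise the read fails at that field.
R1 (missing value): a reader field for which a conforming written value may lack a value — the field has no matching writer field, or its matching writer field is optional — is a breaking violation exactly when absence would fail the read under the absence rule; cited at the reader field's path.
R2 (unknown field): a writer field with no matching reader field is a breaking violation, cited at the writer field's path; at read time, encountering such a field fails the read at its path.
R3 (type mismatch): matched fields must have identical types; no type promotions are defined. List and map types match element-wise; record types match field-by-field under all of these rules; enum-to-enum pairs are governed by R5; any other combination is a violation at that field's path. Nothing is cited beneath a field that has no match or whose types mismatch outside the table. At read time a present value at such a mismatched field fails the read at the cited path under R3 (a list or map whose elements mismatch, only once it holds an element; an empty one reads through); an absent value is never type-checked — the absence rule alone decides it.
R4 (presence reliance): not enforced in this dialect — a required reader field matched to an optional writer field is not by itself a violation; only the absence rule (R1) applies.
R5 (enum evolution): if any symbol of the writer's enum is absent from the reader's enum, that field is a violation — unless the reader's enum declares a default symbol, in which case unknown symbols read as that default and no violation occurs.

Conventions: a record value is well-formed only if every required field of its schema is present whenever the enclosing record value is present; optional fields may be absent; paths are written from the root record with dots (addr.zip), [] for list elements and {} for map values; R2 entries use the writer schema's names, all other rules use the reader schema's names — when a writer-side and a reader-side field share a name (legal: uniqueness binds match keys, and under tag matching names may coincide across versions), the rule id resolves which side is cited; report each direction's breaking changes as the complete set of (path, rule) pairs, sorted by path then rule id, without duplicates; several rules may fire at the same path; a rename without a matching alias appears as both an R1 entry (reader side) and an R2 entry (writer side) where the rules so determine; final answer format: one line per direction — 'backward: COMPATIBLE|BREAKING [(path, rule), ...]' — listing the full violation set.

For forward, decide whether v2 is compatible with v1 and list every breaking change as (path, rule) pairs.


arrows below run writer -> reader for Event
forward on Event — v1 reading data written by v2:
  tier: Channel -> Channel, writer optional; from tier
  factor: float32 -> float32, writer optional; from factor
  archived: bool -> bool, writer optional; from archived
  title: string -> string, writer optional; from title
  checksum: bytes -> bytes, writer optional; from checksum
  => no violations; forward on Event: COMPATIBLE
the rest of the Event diff is inert for this question:
  field checksum in record Event: required changed to optional -> triggers nothing under Event's printed rules — same verdict
  enum Channel (field tier in record Event): symbol GUEST added -> triggers nothing under Event's printed rules — same verdict

forward: COMPATIBLE []


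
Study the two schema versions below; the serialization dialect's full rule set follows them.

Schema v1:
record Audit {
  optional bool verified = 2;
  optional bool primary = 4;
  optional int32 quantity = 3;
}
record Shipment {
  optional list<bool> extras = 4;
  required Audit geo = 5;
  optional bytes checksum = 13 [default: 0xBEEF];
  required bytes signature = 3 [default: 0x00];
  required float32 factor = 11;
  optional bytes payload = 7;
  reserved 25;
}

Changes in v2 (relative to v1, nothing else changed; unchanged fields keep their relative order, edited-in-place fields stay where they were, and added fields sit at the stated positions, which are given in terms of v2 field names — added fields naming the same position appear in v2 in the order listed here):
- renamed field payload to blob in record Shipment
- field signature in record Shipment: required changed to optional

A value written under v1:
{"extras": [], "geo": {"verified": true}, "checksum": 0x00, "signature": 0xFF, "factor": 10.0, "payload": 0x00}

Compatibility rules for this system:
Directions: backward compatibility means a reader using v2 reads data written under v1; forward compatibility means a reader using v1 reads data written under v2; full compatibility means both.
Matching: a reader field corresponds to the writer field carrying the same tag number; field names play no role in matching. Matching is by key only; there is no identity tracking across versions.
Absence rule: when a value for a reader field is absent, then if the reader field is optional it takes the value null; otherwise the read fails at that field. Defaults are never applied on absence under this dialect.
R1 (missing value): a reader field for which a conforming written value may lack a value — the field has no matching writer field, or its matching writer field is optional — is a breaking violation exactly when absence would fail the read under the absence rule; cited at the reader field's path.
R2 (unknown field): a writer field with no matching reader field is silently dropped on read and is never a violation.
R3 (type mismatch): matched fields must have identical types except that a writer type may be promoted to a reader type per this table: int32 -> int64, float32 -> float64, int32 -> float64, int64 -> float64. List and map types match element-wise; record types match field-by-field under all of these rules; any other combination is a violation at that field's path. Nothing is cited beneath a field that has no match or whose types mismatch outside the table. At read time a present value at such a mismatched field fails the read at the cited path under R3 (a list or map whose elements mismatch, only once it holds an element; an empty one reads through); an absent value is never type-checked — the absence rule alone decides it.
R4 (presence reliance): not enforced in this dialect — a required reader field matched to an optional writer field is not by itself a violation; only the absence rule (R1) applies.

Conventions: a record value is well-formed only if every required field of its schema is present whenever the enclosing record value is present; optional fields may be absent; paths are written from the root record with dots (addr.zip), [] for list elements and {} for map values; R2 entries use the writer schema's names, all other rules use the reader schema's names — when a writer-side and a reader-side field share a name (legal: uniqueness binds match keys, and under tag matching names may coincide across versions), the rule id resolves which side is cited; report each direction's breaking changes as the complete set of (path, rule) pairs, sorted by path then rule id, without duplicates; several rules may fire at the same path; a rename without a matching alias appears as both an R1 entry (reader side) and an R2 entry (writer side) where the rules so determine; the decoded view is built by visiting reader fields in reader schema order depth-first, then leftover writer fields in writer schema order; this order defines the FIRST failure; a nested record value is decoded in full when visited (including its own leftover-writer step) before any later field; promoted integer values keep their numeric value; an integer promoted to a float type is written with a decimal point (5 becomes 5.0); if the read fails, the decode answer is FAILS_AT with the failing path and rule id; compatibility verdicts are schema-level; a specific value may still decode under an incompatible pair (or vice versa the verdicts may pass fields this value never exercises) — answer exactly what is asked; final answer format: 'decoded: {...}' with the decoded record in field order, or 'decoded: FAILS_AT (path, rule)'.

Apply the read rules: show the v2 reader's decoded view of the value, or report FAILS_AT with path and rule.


in Shipment below, arrows point writer -> reader
decode walk for Shipment under reader schema v2:
  extras := []
  geo.verified := true
  geo.primary := null (not supplied -> null)
  geo.quantity := null (not supplied -> null)
  checksum := 0x00
  signature := 0xFF
  factor := 10.0
  blob := 0x00 (from writer payload)
  => decoded: {"extras": [], "geo": {"verified": true, "primary": null, "quantity": null}, "checksum": 0x00, "signature": 0xFF, "factor": 10.0, "blob": 0x00}
the rest of the Shipment diff is inert for this question:
  field signature in record Shipment: required changed to optional -> affects the rule determinations only; this particular Shipment value decodes identically

decoded: {"extras": [], "geo": {"verified": true, "primary": null, "quantity": null}, "checksum": 0x00, "signature": 0xFF, "factor": 10.0, "blob": 0x00}


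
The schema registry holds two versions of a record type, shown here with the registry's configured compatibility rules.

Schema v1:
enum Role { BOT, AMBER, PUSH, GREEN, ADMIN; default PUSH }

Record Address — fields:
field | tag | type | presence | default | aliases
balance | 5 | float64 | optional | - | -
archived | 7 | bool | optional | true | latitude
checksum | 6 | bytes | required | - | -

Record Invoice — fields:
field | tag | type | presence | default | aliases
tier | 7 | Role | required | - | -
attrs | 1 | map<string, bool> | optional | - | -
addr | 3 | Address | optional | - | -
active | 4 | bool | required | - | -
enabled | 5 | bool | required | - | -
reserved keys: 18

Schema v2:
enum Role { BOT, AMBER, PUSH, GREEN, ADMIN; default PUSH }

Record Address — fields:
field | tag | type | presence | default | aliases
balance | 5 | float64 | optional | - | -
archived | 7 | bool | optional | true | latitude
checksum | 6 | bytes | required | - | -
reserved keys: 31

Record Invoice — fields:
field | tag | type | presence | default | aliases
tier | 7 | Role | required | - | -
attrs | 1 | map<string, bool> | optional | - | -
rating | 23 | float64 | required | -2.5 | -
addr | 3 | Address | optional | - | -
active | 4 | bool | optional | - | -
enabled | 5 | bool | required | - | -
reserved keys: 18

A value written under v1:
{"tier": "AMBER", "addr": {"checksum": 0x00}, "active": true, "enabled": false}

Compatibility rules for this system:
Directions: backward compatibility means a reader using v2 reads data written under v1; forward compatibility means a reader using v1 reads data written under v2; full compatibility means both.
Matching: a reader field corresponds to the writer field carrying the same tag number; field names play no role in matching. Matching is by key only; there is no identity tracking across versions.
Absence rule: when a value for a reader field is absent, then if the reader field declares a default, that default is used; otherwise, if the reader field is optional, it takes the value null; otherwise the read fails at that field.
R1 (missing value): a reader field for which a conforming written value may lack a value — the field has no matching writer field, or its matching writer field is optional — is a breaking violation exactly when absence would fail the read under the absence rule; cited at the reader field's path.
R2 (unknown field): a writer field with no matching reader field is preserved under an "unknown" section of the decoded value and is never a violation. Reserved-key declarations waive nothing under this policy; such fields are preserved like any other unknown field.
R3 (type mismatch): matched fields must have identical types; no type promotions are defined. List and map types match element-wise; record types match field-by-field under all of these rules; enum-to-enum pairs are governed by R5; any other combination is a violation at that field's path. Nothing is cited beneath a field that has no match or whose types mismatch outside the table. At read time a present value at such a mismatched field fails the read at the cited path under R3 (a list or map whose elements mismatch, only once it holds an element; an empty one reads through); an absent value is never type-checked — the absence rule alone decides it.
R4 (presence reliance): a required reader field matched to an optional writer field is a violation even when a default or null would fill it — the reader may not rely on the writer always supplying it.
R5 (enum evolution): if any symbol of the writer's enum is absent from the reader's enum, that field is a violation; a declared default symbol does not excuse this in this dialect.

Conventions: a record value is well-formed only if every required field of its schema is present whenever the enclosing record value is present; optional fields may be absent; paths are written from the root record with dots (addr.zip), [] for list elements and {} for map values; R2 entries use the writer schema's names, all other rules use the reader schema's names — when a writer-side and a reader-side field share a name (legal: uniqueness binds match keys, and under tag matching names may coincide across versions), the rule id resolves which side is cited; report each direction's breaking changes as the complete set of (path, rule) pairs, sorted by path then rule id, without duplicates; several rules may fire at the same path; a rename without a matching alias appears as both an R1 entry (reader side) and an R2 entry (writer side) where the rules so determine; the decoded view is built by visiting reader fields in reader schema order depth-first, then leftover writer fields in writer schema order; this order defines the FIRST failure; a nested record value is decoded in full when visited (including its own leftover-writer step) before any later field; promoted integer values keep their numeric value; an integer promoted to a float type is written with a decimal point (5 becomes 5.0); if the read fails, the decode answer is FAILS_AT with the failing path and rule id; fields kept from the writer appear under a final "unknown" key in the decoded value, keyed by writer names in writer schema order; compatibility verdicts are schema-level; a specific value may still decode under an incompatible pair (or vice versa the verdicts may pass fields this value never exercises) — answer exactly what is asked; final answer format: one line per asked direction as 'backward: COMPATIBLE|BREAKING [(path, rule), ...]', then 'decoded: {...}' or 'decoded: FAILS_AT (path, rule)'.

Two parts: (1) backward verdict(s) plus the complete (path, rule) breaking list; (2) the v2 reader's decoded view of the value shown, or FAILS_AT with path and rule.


the writer's type comes first in each Invoice pair
backward analysis of Invoice with v2 as reader and v1 as writer:
  Role -> Role, writer required: tier aligns to tier
  map<string, bool> -> map<string, bool>, writer optional: attrs aligns to attrs
  no writer field matches reader rating
  Address -> Address, writer optional: addr aligns to addr
  bool -> bool, writer required: active aligns to active
  bool -> bool, writer required: enabled aligns to enabled
  float64 -> float64, writer optional: addr.balance aligns to addr.balance
  bool -> bool, writer optional: addr.archived aligns to addr.archived
  bytes -> bytes, writer required: addr.checksum aligns to addr.checksum
  nothing fires on Invoice: backward is COMPATIBLE
migrating the Invoice value to v2:
  tier := "AMBER"
  attrs := null (missing; optional => null)
  rating := -2.5 (missing; default applied)
  addr.balance := null (missing; optional => null)
  addr.archived := true (missing; default applied)
  addr.checksum := 0x00
  active := true
  enabled := false
  => decoded: {"tier": "AMBER", "attrs": null, "rating": -2.5, "addr": {"balance": null, "archived": true, "checksum": 0x00}, "active": true, "enabled": false}
checking off the Invoice differences that do not matter here:
  field active in record Invoice: required changed to optional -> affects forward compatibility only, which is not asked

backward: COMPATIBLE []; decoded: {"tier": "AMBER", "attrs": null, "rating": -2.5, "addr": {"balance": null, "archived": true, "checksum": 0x00}, "active": true, "enabled": false}
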